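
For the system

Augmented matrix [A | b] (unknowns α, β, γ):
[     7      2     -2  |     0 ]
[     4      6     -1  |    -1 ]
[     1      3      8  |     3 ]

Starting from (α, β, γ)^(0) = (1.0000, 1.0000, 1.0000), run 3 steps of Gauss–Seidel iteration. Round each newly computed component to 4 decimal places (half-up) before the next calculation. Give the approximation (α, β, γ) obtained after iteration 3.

Iteration 1:
  α = (0 - (2)·1.0000 - (-2)·1.0000) / (7) = 0.0000
  β = (-1 - (4)·0.0000 - (-1)·1.0000) / (6) = 0.0000
  γ = (3 - (1)·0.0000 - (3)·0.0000) / (8) = 0.3750
Iteration 2:
  α = (0 - (2)·0.0000 - (-2)·0.3750) / (7) = 0.1071
  β = (-1 - (4)·0.1071 - (-1)·0.3750) / (6) = -0.1756
  γ = (3 - (1)·0.1071 - (3)·-0.1756) / (8) = 0.4275
Iteration 3:
  α = (0 - (2)·-0.1756 - (-2)·0.4275) / (7) = 0.1723
  β = (-1 - (4)·0.1723 - (-1)·0.4275) / (6) = -0.2103
  γ = (3 - (1)·0.1723 - (3)·-0.2103) / (8) = 0.4323

(0.1723, -0.2103, 0.4323)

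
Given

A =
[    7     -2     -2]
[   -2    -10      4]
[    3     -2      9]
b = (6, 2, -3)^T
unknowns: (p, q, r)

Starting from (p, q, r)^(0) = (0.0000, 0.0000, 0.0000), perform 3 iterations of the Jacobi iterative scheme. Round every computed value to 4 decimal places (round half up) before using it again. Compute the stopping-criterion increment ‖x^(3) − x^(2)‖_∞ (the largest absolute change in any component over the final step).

Iteration 1:
  p = (6 - (-2)·0.0000 - (-2)·0.0000) / (7) = 0.8571
  q = (2 - (-2)·0.0000 - (4)·0.0000) / (-10) = -0.2000
  r = (-3 - (3)·0.0000 - (-2)·0.0000) / (9) = -0.3333
Iteration 2:
  p = (6 - (-2)·-0.2000 - (-2)·-0.3333) / (7) = 0.7048
  q = (2 - (-2)·0.8571 - (4)·-0.3333) / (-10) = -0.5047
  r = (-3 - (3)·0.8571 - (-2)·-0.2000) / (9) = -0.6635
Iteration 3:
  p = (6 - (-2)·-0.5047 - (-2)·-0.6635) / (7) = 0.5234
  q = (2 - (-2)·0.7048 - (4)·-0.6635) / (-10) = -0.6064
  r = (-3 - (3)·0.7048 - (-2)·-0.5047) / (9) = -0.6804
Change: (-0.1814, -0.1017, -0.0169) → max |·| = 0.1814

0.1814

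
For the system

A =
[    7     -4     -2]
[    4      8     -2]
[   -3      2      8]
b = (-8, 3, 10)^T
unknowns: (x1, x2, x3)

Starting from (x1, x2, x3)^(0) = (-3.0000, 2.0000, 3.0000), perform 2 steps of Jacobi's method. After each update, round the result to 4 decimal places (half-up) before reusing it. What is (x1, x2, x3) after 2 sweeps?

Iteration 1:
  x1 = (-8 - (-4)·2.0000 - (-2)·3.0000) / (7) = 0.8571
  x2 = (3 - (4)·-3.0000 - (-2)·3.0000) / (8) = 2.6250
  x3 = (10 - (-3)·-3.0000 - (2)·2.0000) / (8) = -0.3750
Iteration 2:
  x1 = (-8 - (-4)·2.6250 - (-2)·-0.3750) / (7) = 0.2500
  x2 = (3 - (4)·0.8571 - (-2)·-0.3750) / (8) = -0.1473
  x3 = (10 - (-3)·0.8571 - (2)·2.6250) / (8) = 0.9152

(0.2500, -0.1473, 0.9152)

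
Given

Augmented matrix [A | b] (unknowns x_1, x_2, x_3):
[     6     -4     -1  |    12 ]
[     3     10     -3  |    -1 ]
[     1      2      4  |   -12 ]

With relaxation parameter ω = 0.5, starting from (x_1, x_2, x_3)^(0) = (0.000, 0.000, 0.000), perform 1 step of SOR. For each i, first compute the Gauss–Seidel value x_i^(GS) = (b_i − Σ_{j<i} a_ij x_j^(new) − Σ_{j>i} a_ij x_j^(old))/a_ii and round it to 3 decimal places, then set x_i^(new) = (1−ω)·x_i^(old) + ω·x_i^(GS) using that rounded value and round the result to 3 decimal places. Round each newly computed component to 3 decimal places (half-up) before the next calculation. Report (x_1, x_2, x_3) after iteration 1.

Iteration 1:
  x_1: GS value = (12 - (-4)·0.000 - (-1)·0.000) / (6) = 2.000;  x_1 ← (1−ω)·0.000 + ω·2.000 = 1.000
  x_2: GS value = (-1 - (3)·1.000 - (-3)·0.000) / (10) = -0.400;  x_2 ← (1−ω)·0.000 + ω·-0.400 = -0.200
  x_3: GS value = (-12 - (1)·1.000 - (2)·-0.200) / (4) = -3.150;  x_3 ← (1−ω)·0.000 + ω·-3.150 = -1.575

(1.000, -0.200, -1.575)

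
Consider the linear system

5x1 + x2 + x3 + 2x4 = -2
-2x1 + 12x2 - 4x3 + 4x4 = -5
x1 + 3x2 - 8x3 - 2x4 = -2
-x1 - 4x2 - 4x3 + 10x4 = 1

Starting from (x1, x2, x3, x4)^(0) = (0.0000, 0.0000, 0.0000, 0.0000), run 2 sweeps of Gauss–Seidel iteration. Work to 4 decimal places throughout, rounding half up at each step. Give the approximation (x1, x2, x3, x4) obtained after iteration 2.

(-0.2568, -0.4113, 0.0951, -0.0522)

Iteration 1:
  x1 = (-2 - (1)·0.0000 - (1)·0.0000 - (2)·0.0000) / (5) = -0.4000
  x2 = (-5 - (-2)·-0.4000 - (-4)·0.0000 - (4)·0.0000) / (12) = -0.4833
  x3 = (-2 - (1)·-0.4000 - (3)·-0.4833 - (-2)·0.0000) / (-8) = 0.0188
  x4 = (1 - (-1)·-0.4000 - (-4)·-0.4833 - (-4)·0.0188) / (10) = -0.1258
Iteration 2:
  x1 = (-2 - (1)·-0.4833 - (1)·0.0188 - (2)·-0.1258) / (5) = -0.2568
  x2 = (-5 - (-2)·-0.2568 - (-4)·0.0188 - (4)·-0.1258) / (12) = -0.4113
  x3 = (-2 - (1)·-0.2568 - (3)·-0.4113 - (-2)·-0.1258) / (-8) = 0.0951
  x4 = (1 - (-1)·-0.2568 - (-4)·-0.4113 - (-4)·0.0951) / (10) = -0.0522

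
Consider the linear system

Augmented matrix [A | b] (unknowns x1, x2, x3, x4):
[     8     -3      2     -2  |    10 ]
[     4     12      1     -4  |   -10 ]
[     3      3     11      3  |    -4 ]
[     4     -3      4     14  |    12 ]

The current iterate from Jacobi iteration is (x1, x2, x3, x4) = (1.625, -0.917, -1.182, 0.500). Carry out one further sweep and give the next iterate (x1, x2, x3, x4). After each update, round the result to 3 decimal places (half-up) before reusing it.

(1.327, -1.110, -0.693, 0.534)

One sweep:
  x1 = (10 - (-3)·-0.917 - (2)·-1.182 - (-2)·0.500) / (8) = 1.327
  x2 = (-10 - (4)·1.625 - (1)·-1.182 - (-4)·0.500) / (12) = -1.110
  x3 = (-4 - (3)·1.625 - (3)·-0.917 - (3)·0.500) / (11) = -0.693
  x4 = (12 - (4)·1.625 - (-3)·-0.917 - (4)·-1.182) / (14) = 0.534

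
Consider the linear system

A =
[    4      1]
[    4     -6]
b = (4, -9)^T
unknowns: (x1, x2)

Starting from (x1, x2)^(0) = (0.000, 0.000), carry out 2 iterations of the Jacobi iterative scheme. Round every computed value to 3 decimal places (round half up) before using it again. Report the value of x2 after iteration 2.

2.167

Iteration 1:
  x1 = (4 - (1)·0.000) / (4) = 1.000
  x2 = (-9 - (4)·0.000) / (-6) = 1.500
Iteration 2:
  x1 = (4 - (1)·1.500) / (4) = 0.625
  x2 = (-9 - (4)·1.000) / (-6) = 2.167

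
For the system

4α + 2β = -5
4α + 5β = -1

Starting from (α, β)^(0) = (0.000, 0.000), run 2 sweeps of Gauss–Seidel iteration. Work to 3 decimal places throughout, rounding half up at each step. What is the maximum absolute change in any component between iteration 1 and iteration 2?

Iteration 1:
  α = (-5 - (2)·0.000) / (4) = -1.250
  β = (-1 - (4)·-1.250) / (5) = 0.800
Iteration 2:
  α = (-5 - (2)·0.800) / (4) = -1.650
  β = (-1 - (4)·-1.650) / (5) = 1.120
Change: (-0.400, 0.320) → max |·| = 0.400

0.400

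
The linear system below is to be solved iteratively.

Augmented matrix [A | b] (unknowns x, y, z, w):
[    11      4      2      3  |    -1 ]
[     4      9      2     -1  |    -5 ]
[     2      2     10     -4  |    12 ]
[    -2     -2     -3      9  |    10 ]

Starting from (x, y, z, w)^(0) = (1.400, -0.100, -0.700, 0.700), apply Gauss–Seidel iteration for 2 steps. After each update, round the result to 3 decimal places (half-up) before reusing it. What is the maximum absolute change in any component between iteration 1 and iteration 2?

0.579

Iteration 1:
  x = (-1 - (4)·-0.100 - (2)·-0.700 - (3)·0.700) / (11) = -0.118
  y = (-5 - (4)·-0.118 - (2)·-0.700 - (-1)·0.700) / (9) = -0.270
  z = (12 - (2)·-0.118 - (2)·-0.270 - (-4)·0.700) / (10) = 1.558
  w = (10 - (-2)·-0.118 - (-2)·-0.270 - (-3)·1.558) / (9) = 1.544
Iteration 2:
  x = (-1 - (4)·-0.270 - (2)·1.558 - (3)·1.544) / (11) = -0.697
  y = (-5 - (4)·-0.697 - (2)·1.558 - (-1)·1.544) / (9) = -0.420
  z = (12 - (2)·-0.697 - (2)·-0.420 - (-4)·1.544) / (10) = 2.041
  w = (10 - (-2)·-0.697 - (-2)·-0.420 - (-3)·2.041) / (9) = 1.543
Change: (-0.579, -0.150, 0.483, -0.001) → max |·| = 0.579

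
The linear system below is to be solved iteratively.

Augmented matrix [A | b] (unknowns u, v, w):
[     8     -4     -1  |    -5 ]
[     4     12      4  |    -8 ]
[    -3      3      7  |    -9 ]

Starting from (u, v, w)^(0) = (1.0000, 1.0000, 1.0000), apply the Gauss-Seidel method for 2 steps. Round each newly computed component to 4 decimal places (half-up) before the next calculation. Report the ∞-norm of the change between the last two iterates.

Iteration 1:
  u = (-5 - (-4)·1.0000 - (-1)·1.0000) / (8) = 0.0000
  v = (-8 - (4)·0.0000 - (4)·1.0000) / (12) = -1.0000
  w = (-9 - (-3)·0.0000 - (3)·-1.0000) / (7) = -0.8571
Iteration 2:
  u = (-5 - (-4)·-1.0000 - (-1)·-0.8571) / (8) = -1.2321
  v = (-8 - (4)·-1.2321 - (4)·-0.8571) / (12) = 0.0297
  w = (-9 - (-3)·-1.2321 - (3)·0.0297) / (7) = -1.8265
Change: (-1.2321, 1.0297, -0.9694) → max |·| = 1.2321

1.2321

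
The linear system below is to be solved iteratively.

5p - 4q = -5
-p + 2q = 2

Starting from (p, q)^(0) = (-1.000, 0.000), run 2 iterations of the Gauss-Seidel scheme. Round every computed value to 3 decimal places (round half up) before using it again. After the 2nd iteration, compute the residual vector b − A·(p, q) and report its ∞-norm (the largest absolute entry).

Iteration 1:
  p = (-5 - (-4)·0.000) / (5) = -1.000
  q = (2 - (-1)·-1.000) / (2) = 0.500
Iteration 2:
  p = (-5 - (-4)·0.500) / (5) = -0.600
  q = (2 - (-1)·-0.600) / (2) = 0.700
Residual b − A·x = (0.800, 0.000); ∞-norm = 0.800

0.800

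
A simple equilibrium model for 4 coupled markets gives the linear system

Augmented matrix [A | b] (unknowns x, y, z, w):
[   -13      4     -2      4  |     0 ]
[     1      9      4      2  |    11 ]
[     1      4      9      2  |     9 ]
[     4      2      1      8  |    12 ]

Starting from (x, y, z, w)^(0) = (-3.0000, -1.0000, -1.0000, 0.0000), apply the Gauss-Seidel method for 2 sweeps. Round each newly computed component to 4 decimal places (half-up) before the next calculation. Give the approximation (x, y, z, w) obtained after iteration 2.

(0.8221, 0.7620, 0.3206, 0.8584)

Iteration 1:
  x = (0 - (4)·-1.0000 - (-2)·-1.0000 - (4)·0.0000) / (-13) = -0.1538
  y = (11 - (1)·-0.1538 - (4)·-1.0000 - (2)·0.0000) / (9) = 1.6838
  z = (9 - (1)·-0.1538 - (4)·1.6838 - (2)·0.0000) / (9) = 0.2687
  w = (12 - (4)·-0.1538 - (2)·1.6838 - (1)·0.2687) / (8) = 1.1224
Iteration 2:
  x = (0 - (4)·1.6838 - (-2)·0.2687 - (4)·1.1224) / (-13) = 0.8221
  y = (11 - (1)·0.8221 - (4)·0.2687 - (2)·1.1224) / (9) = 0.7620
  z = (9 - (1)·0.8221 - (4)·0.7620 - (2)·1.1224) / (9) = 0.3206
  w = (12 - (4)·0.8221 - (2)·0.7620 - (1)·0.3206) / (8) = 0.8584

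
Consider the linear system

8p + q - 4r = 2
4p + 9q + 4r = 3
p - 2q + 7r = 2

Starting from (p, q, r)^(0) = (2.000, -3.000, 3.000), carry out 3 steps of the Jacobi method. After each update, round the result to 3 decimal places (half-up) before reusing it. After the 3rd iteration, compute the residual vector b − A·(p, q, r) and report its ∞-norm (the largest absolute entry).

2.852

Iteration 1:
  p = (2 - (1)·-3.000 - (-4)·3.000) / (8) = 2.125
  q = (3 - (4)·2.000 - (4)·3.000) / (9) = -1.889
  r = (2 - (1)·2.000 - (-2)·-3.000) / (7) = -0.857
Iteration 2:
  p = (2 - (1)·-1.889 - (-4)·-0.857) / (8) = 0.058
  q = (3 - (4)·2.125 - (4)·-0.857) / (9) = -0.230
  r = (2 - (1)·2.125 - (-2)·-1.889) / (7) = -0.558
Iteration 3:
  p = (2 - (1)·-0.230 - (-4)·-0.558) / (8) = 0.000
  q = (3 - (4)·0.058 - (4)·-0.558) / (9) = 0.556
  r = (2 - (1)·0.058 - (-2)·-0.230) / (7) = 0.212
Residual b − A·x = (2.292, -2.852, 1.628); ∞-norm = 2.852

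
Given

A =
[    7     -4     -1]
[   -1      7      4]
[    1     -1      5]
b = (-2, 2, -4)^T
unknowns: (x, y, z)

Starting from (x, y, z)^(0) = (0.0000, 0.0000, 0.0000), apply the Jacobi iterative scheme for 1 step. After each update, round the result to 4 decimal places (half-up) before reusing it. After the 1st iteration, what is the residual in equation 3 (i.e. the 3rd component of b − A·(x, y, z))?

0.5714

Iteration 1:
  x = (-2 - (-4)·0.0000 - (-1)·0.0000) / (7) = -0.2857
  y = (2 - (-1)·0.0000 - (4)·0.0000) / (7) = 0.2857
  z = (-4 - (1)·0.0000 - (-1)·0.0000) / (5) = -0.8000
Residual b − A·x = (0.3427, 2.9144, 0.5714)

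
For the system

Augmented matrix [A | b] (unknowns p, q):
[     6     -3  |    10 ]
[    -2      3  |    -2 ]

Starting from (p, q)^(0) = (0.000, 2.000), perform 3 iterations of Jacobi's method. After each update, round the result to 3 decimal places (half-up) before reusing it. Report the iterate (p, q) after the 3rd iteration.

Iteration 1:
  p = (10 - (-3)·2.000) / (6) = 2.667
  q = (-2 - (-2)·0.000) / (3) = -0.667
Iteration 2:
  p = (10 - (-3)·-0.667) / (6) = 1.333
  q = (-2 - (-2)·2.667) / (3) = 1.111
Iteration 3:
  p = (10 - (-3)·1.111) / (6) = 2.222
  q = (-2 - (-2)·1.333) / (3) = 0.222

(2.222, 0.222)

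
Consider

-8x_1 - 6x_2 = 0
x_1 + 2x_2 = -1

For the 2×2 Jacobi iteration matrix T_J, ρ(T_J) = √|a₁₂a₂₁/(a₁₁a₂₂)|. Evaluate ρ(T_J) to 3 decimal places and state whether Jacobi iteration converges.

0.612

a₁₂a₂₁/(a₁₁a₂₂) = (-6)·(1) / ((-8)·(2)) = 0.375000
ρ = √|0.375000| = √0.375000 = 0.612
ρ < 1, so Jacobi converges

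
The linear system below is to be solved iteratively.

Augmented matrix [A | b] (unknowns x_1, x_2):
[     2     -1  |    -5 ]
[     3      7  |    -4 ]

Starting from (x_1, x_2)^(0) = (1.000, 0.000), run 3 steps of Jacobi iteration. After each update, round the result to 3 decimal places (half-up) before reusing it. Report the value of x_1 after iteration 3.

Iteration 1:
  x_1 = (-5 - (-1)·0.000) / (2) = -2.500
  x_2 = (-4 - (3)·1.000) / (7) = -1.000
Iteration 2:
  x_1 = (-5 - (-1)·-1.000) / (2) = -3.000
  x_2 = (-4 - (3)·-2.500) / (7) = 0.500
Iteration 3:
  x_1 = (-5 - (-1)·0.500) / (2) = -2.250
  x_2 = (-4 - (3)·-3.000) / (7) = 0.714

-2.250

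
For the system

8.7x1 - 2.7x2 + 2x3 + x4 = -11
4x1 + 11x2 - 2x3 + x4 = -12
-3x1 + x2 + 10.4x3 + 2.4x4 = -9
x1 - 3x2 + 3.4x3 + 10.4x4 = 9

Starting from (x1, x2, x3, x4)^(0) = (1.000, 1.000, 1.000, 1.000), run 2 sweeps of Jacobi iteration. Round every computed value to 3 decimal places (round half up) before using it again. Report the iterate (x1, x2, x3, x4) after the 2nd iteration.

(-1.564, -0.849, -1.278, 0.892)

Iteration 1:
  x1 = (-11 - (-2.7)·1.000 - (2)·1.000 - (1)·1.000) / (8.7) = -1.299
  x2 = (-12 - (4)·1.000 - (-2)·1.000 - (1)·1.000) / (11) = -1.364
  x3 = (-9 - (-3)·1.000 - (1)·1.000 - (2.4)·1.000) / (10.4) = -0.904
  x4 = (9 - (1)·1.000 - (-3)·1.000 - (3.4)·1.000) / (10.4) = 0.731
Iteration 2:
  x1 = (-11 - (-2.7)·-1.364 - (2)·-0.904 - (1)·0.731) / (8.7) = -1.564
  x2 = (-12 - (4)·-1.299 - (-2)·-0.904 - (1)·0.731) / (11) = -0.849
  x3 = (-9 - (-3)·-1.299 - (1)·-1.364 - (2.4)·0.731) / (10.4) = -1.278
  x4 = (9 - (1)·-1.299 - (-3)·-1.364 - (3.4)·-0.904) / (10.4) = 0.892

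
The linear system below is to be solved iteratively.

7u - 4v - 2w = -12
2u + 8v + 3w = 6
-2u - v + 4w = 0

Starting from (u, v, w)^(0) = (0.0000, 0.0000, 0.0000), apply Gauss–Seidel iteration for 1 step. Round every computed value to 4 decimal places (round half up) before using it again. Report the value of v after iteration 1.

1.1786

Iteration 1:
  u = (-12 - (-4)·0.0000 - (-2)·0.0000) / (7) = -1.7143
  v = (6 - (2)·-1.7143 - (3)·0.0000) / (8) = 1.1786
  w = (0 - (-2)·-1.7143 - (-1)·1.1786) / (4) = -0.5625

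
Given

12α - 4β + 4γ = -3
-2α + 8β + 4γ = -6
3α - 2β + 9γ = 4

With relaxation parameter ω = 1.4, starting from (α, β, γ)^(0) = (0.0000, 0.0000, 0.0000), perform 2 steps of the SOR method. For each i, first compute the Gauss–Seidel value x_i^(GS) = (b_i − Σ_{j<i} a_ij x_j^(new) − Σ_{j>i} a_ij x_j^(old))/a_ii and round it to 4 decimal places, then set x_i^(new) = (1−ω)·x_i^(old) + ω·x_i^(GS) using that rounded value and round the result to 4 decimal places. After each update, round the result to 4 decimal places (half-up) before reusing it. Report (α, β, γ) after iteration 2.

(-0.9535, -1.2093, 0.5226)

Iteration 1:
  α: GS value = (-3 - (-4)·0.0000 - (4)·0.0000) / (12) = -0.2500;  α ← (1−ω)·0.0000 + ω·-0.2500 = -0.3500
  β: GS value = (-6 - (-2)·-0.3500 - (4)·0.0000) / (8) = -0.8375;  β ← (1−ω)·0.0000 + ω·-0.8375 = -1.1725
  γ: GS value = (4 - (3)·-0.3500 - (-2)·-1.1725) / (9) = 0.3006;  γ ← (1−ω)·0.0000 + ω·0.3006 = 0.4208
Iteration 2:
  α: GS value = (-3 - (-4)·-1.1725 - (4)·0.4208) / (12) = -0.7811;  α ← (1−ω)·-0.3500 + ω·-0.7811 = -0.9535
  β: GS value = (-6 - (-2)·-0.9535 - (4)·0.4208) / (8) = -1.1988;  β ← (1−ω)·-1.1725 + ω·-1.1988 = -1.2093
  γ: GS value = (4 - (3)·-0.9535 - (-2)·-1.2093) / (9) = 0.4935;  γ ← (1−ω)·0.4208 + ω·0.4935 = 0.5226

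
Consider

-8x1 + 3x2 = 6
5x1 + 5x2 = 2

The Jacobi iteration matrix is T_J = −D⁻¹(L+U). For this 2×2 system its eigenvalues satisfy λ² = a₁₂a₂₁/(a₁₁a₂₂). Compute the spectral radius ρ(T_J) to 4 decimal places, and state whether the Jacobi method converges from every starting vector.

a₁₂a₂₁/(a₁₁a₂₂) = (3)·(5) / ((-8)·(5)) = -0.375000
ρ = √|-0.375000| = √0.375000 = 0.6124
ρ < 1, so Jacobi converges

0.6124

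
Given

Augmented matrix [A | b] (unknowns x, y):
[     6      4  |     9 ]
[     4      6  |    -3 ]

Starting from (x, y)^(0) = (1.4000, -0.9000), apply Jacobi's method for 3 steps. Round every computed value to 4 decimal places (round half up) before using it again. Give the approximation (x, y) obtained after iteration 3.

(2.7667, -2.1370)

Iteration 1:
  x = (9 - (4)·-0.9000) / (6) = 2.1000
  y = (-3 - (4)·1.4000) / (6) = -1.4333
Iteration 2:
  x = (9 - (4)·-1.4333) / (6) = 2.4555
  y = (-3 - (4)·2.1000) / (6) = -1.9000
Iteration 3:
  x = (9 - (4)·-1.9000) / (6) = 2.7667
  y = (-3 - (4)·2.4555) / (6) = -2.1370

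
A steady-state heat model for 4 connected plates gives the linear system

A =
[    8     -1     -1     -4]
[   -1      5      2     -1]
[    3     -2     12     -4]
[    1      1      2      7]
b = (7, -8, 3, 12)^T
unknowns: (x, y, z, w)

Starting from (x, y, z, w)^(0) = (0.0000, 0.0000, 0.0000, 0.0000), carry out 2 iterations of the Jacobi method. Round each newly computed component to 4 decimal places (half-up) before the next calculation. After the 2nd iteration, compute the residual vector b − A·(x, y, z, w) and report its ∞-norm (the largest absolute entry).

1.2781

Iteration 1:
  x = (7 - (-1)·0.0000 - (-1)·0.0000 - (-4)·0.0000) / (8) = 0.8750
  y = (-8 - (-1)·0.0000 - (2)·0.0000 - (-1)·0.0000) / (5) = -1.6000
  z = (3 - (3)·0.0000 - (-2)·0.0000 - (-4)·0.0000) / (12) = 0.2500
  w = (12 - (1)·0.0000 - (1)·0.0000 - (2)·0.0000) / (7) = 1.7143
Iteration 2:
  x = (7 - (-1)·-1.6000 - (-1)·0.2500 - (-4)·1.7143) / (8) = 1.5634
  y = (-8 - (-1)·0.8750 - (2)·0.2500 - (-1)·1.7143) / (5) = -1.1821
  z = (3 - (3)·0.8750 - (-2)·-1.6000 - (-4)·1.7143) / (12) = 0.3360
  w = (12 - (1)·0.8750 - (1)·-1.6000 - (2)·0.2500) / (7) = 1.7464
Residual b − A·x = (0.6323, 0.5483, -1.1008, -1.2781); ∞-norm = 1.2781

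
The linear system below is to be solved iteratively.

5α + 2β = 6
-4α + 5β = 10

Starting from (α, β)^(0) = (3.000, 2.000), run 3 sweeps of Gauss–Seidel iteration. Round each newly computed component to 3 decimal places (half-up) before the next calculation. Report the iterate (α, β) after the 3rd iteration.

Iteration 1:
  α = (6 - (2)·2.000) / (5) = 0.400
  β = (10 - (-4)·0.400) / (5) = 2.320
Iteration 2:
  α = (6 - (2)·2.320) / (5) = 0.272
  β = (10 - (-4)·0.272) / (5) = 2.218
Iteration 3:
  α = (6 - (2)·2.218) / (5) = 0.313
  β = (10 - (-4)·0.313) / (5) = 2.250

(0.313, 2.250)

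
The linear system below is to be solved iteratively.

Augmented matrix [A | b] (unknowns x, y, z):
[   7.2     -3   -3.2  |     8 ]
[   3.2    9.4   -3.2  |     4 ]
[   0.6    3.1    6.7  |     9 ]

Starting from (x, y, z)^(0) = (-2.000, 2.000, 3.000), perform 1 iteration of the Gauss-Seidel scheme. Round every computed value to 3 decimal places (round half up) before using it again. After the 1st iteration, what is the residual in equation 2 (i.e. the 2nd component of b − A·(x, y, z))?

Iteration 1:
  x = (8 - (-3)·2.000 - (-3.2)·3.000) / (7.2) = 3.278
  y = (4 - (3.2)·3.278 - (-3.2)·3.000) / (9.4) = 0.331
  z = (9 - (0.6)·3.278 - (3.1)·0.331) / (6.7) = 0.897
Residual b − A·x = (-11.738, -6.731, -0.003)

-6.731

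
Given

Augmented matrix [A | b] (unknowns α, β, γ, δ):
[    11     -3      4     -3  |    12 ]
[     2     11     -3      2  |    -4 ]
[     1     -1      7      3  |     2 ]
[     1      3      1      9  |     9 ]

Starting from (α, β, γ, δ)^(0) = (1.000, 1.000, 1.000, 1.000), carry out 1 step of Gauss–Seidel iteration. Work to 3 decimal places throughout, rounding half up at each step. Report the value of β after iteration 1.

-0.504

Iteration 1:
  α = (12 - (-3)·1.000 - (4)·1.000 - (-3)·1.000) / (11) = 1.273
  β = (-4 - (2)·1.273 - (-3)·1.000 - (2)·1.000) / (11) = -0.504
  γ = (2 - (1)·1.273 - (-1)·-0.504 - (3)·1.000) / (7) = -0.397
  δ = (9 - (1)·1.273 - (3)·-0.504 - (1)·-0.397) / (9) = 1.071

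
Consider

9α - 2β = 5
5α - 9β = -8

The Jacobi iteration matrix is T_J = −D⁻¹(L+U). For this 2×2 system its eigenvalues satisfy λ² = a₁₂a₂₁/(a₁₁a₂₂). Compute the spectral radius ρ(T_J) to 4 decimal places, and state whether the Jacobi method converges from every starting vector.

a₁₂a₂₁/(a₁₁a₂₂) = (-2)·(5) / ((9)·(-9)) = 0.123457
ρ = √|0.123457| = √0.123457 = 0.3514
ρ < 1, so Jacobi converges

0.3514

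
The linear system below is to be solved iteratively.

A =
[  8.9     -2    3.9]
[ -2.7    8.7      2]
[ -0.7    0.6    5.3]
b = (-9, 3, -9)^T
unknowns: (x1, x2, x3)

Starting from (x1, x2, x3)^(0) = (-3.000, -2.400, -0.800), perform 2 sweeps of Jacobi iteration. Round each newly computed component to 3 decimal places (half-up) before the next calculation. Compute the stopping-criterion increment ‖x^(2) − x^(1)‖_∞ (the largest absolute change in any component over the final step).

Iteration 1:
  x1 = (-9 - (-2)·-2.400 - (3.9)·-0.800) / (8.9) = -1.200
  x2 = (3 - (-2.7)·-3.000 - (2)·-0.800) / (8.7) = -0.402
  x3 = (-9 - (-0.7)·-3.000 - (0.6)·-2.400) / (5.3) = -1.823
Iteration 2:
  x1 = (-9 - (-2)·-0.402 - (3.9)·-1.823) / (8.9) = -0.303
  x2 = (3 - (-2.7)·-1.200 - (2)·-1.823) / (8.7) = 0.391
  x3 = (-9 - (-0.7)·-1.200 - (0.6)·-0.402) / (5.3) = -1.811
Change: (0.897, 0.793, 0.012) → max |·| = 0.897

0.897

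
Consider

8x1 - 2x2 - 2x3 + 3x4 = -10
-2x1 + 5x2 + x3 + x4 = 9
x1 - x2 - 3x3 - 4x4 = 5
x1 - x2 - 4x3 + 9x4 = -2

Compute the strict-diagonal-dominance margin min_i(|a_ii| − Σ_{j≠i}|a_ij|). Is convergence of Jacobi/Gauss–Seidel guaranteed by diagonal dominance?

-3

row 1: |8| − (2+2+3) = 1
row 2: |5| − (2+1+1) = 1
row 3: |-3| − (1+1+4) = -3
row 4: |9| − (1+1+4) = 3
minimum over rows = -3 → not strictly diagonally dominant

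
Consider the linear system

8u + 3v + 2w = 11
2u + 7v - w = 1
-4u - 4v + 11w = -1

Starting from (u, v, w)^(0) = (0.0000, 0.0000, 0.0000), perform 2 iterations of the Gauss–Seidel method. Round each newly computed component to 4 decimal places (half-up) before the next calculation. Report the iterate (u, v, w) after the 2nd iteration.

(1.3892, -0.2086, 0.3384)

Iteration 1:
  u = (11 - (3)·0.0000 - (2)·0.0000) / (8) = 1.3750
  v = (1 - (2)·1.3750 - (-1)·0.0000) / (7) = -0.2500
  w = (-1 - (-4)·1.3750 - (-4)·-0.2500) / (11) = 0.3182
Iteration 2:
  u = (11 - (3)·-0.2500 - (2)·0.3182) / (8) = 1.3892
  v = (1 - (2)·1.3892 - (-1)·0.3182) / (7) = -0.2086
  w = (-1 - (-4)·1.3892 - (-4)·-0.2086) / (11) = 0.3384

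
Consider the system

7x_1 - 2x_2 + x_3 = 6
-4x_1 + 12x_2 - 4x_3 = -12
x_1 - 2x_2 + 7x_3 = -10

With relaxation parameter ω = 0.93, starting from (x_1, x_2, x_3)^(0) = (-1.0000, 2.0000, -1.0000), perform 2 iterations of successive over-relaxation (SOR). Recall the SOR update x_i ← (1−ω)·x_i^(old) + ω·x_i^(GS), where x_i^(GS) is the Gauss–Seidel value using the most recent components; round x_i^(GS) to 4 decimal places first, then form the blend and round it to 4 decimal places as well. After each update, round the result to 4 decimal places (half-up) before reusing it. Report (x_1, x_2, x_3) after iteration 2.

Iteration 1:
  x_1: GS value = (6 - (-2)·2.0000 - (1)·-1.0000) / (7) = 1.5714;  x_1 ← (1−ω)·-1.0000 + ω·1.5714 = 1.3914
  x_2: GS value = (-12 - (-4)·1.3914 - (-4)·-1.0000) / (12) = -0.8695;  x_2 ← (1−ω)·2.0000 + ω·-0.8695 = -0.6686
  x_3: GS value = (-10 - (1)·1.3914 - (-2)·-0.6686) / (7) = -1.8184;  x_3 ← (1−ω)·-1.0000 + ω·-1.8184 = -1.7611
Iteration 2:
  x_1: GS value = (6 - (-2)·-0.6686 - (1)·-1.7611) / (7) = 0.9177;  x_1 ← (1−ω)·1.3914 + ω·0.9177 = 0.9509
  x_2: GS value = (-12 - (-4)·0.9509 - (-4)·-1.7611) / (12) = -1.2701;  x_2 ← (1−ω)·-0.6686 + ω·-1.2701 = -1.2280
  x_3: GS value = (-10 - (1)·0.9509 - (-2)·-1.2280) / (7) = -1.9153;  x_3 ← (1−ω)·-1.7611 + ω·-1.9153 = -1.9045

(0.9509, -1.2280, -1.9045)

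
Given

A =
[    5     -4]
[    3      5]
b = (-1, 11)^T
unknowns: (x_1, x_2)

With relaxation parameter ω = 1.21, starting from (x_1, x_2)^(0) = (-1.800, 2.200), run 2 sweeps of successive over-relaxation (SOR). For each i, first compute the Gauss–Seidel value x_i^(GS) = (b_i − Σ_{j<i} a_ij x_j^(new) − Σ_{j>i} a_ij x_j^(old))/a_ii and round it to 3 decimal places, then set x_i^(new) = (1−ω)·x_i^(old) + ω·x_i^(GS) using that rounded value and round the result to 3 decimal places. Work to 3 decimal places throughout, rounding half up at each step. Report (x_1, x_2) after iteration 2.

Iteration 1:
  x_1: GS value = (-1 - (-4)·2.200) / (5) = 1.560;  x_1 ← (1−ω)·-1.800 + ω·1.560 = 2.266
  x_2: GS value = (11 - (3)·2.266) / (5) = 0.840;  x_2 ← (1−ω)·2.200 + ω·0.840 = 0.554
Iteration 2:
  x_1: GS value = (-1 - (-4)·0.554) / (5) = 0.243;  x_1 ← (1−ω)·2.266 + ω·0.243 = -0.182
  x_2: GS value = (11 - (3)·-0.182) / (5) = 2.309;  x_2 ← (1−ω)·0.554 + ω·2.309 = 2.678

(-0.182, 2.678)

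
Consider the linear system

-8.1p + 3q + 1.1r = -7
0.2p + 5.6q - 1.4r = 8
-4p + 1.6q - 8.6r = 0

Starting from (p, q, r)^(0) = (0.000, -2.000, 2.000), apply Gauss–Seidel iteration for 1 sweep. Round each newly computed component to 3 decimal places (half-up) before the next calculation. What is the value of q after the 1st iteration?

1.914

Iteration 1:
  p = (-7 - (3)·-2.000 - (1.1)·2.000) / (-8.1) = 0.395
  q = (8 - (0.2)·0.395 - (-1.4)·2.000) / (5.6) = 1.914
  r = (0 - (-4)·0.395 - (1.6)·1.914) / (-8.6) = 0.172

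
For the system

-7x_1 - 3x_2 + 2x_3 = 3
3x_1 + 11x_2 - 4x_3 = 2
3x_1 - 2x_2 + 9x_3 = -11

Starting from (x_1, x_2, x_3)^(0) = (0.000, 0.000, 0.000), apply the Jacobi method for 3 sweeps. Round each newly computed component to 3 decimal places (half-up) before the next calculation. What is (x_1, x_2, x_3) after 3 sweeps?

(-0.663, 0.037, -0.969)

Iteration 1:
  x_1 = (3 - (-3)·0.000 - (2)·0.000) / (-7) = -0.429
  x_2 = (2 - (3)·0.000 - (-4)·0.000) / (11) = 0.182
  x_3 = (-11 - (3)·0.000 - (-2)·0.000) / (9) = -1.222
Iteration 2:
  x_1 = (3 - (-3)·0.182 - (2)·-1.222) / (-7) = -0.856
  x_2 = (2 - (3)·-0.429 - (-4)·-1.222) / (11) = -0.146
  x_3 = (-11 - (3)·-0.429 - (-2)·0.182) / (9) = -1.039
Iteration 3:
  x_1 = (3 - (-3)·-0.146 - (2)·-1.039) / (-7) = -0.663
  x_2 = (2 - (3)·-0.856 - (-4)·-1.039) / (11) = 0.037
  x_3 = (-11 - (3)·-0.856 - (-2)·-0.146) / (9) = -0.969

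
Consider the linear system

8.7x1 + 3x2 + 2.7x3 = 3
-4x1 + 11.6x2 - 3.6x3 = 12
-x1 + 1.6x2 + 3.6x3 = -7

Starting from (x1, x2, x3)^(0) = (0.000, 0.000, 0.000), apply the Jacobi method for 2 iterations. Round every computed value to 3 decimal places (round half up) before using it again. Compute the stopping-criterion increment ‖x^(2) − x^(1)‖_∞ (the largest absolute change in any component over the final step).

Iteration 1:
  x1 = (3 - (3)·0.000 - (2.7)·0.000) / (8.7) = 0.345
  x2 = (12 - (-4)·0.000 - (-3.6)·0.000) / (11.6) = 1.034
  x3 = (-7 - (-1)·0.000 - (1.6)·0.000) / (3.6) = -1.944
Iteration 2:
  x1 = (3 - (3)·1.034 - (2.7)·-1.944) / (8.7) = 0.592
  x2 = (12 - (-4)·0.345 - (-3.6)·-1.944) / (11.6) = 0.550
  x3 = (-7 - (-1)·0.345 - (1.6)·1.034) / (3.6) = -2.308
Change: (0.247, -0.484, -0.364) → max |·| = 0.484

0.484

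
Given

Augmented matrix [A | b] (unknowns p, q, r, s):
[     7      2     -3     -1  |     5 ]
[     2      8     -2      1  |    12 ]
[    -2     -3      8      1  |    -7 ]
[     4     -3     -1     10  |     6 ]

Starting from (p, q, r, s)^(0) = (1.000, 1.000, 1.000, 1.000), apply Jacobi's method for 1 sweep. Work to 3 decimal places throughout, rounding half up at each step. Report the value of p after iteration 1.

1.000

Iteration 1:
  p = (5 - (2)·1.000 - (-3)·1.000 - (-1)·1.000) / (7) = 1.000
  q = (12 - (2)·1.000 - (-2)·1.000 - (1)·1.000) / (8) = 1.375
  r = (-7 - (-2)·1.000 - (-3)·1.000 - (1)·1.000) / (8) = -0.375
  s = (6 - (4)·1.000 - (-3)·1.000 - (-1)·1.000) / (10) = 0.600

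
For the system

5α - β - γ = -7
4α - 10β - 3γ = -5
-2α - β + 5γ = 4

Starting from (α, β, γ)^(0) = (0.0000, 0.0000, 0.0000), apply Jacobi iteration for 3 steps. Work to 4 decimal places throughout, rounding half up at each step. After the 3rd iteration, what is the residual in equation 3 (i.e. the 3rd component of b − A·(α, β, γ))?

-0.2620

Iteration 1:
  α = (-7 - (-1)·0.0000 - (-1)·0.0000) / (5) = -1.4000
  β = (-5 - (4)·0.0000 - (-3)·0.0000) / (-10) = 0.5000
  γ = (4 - (-2)·0.0000 - (-1)·0.0000) / (5) = 0.8000
Iteration 2:
  α = (-7 - (-1)·0.5000 - (-1)·0.8000) / (5) = -1.1400
  β = (-5 - (4)·-1.4000 - (-3)·0.8000) / (-10) = -0.3000
  γ = (4 - (-2)·-1.4000 - (-1)·0.5000) / (5) = 0.3400
Iteration 3:
  α = (-7 - (-1)·-0.3000 - (-1)·0.3400) / (5) = -1.3920
  β = (-5 - (4)·-1.1400 - (-3)·0.3400) / (-10) = -0.0580
  γ = (4 - (-2)·-1.1400 - (-1)·-0.3000) / (5) = 0.2840
Residual b − A·x = (0.1860, 0.8400, -0.2620)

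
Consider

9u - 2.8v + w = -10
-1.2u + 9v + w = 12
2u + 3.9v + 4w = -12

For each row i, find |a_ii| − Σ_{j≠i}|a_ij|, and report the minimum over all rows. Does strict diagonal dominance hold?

row 1: |9| − (2.8+1) = 5.2
row 2: |9| − (1.2+1) = 6.8
row 3: |4| − (2+3.9) = -1.9
minimum over rows = -1.9 → not strictly diagonally dominant

-1.9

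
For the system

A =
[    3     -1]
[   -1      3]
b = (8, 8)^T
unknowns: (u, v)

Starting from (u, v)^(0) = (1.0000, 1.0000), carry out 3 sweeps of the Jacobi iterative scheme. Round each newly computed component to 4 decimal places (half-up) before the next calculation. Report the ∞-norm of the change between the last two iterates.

Iteration 1:
  u = (8 - (-1)·1.0000) / (3) = 3.0000
  v = (8 - (-1)·1.0000) / (3) = 3.0000
Iteration 2:
  u = (8 - (-1)·3.0000) / (3) = 3.6667
  v = (8 - (-1)·3.0000) / (3) = 3.6667
Iteration 3:
  u = (8 - (-1)·3.6667) / (3) = 3.8889
  v = (8 - (-1)·3.6667) / (3) = 3.8889
Change: (0.2222, 0.2222) → max |·| = 0.2222

0.2222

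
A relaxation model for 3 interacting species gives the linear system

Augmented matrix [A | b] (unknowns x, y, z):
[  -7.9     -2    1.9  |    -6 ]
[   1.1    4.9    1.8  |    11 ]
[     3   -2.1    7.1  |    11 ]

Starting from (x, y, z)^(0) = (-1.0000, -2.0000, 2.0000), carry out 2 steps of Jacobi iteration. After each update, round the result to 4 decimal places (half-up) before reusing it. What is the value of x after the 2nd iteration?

0.6523

Iteration 1:
  x = (-6 - (-2)·-2.0000 - (1.9)·2.0000) / (-7.9) = 1.7468
  y = (11 - (1.1)·-1.0000 - (1.8)·2.0000) / (4.9) = 1.7347
  z = (11 - (3)·-1.0000 - (-2.1)·-2.0000) / (7.1) = 1.3803
Iteration 2:
  x = (-6 - (-2)·1.7347 - (1.9)·1.3803) / (-7.9) = 0.6523
  y = (11 - (1.1)·1.7468 - (1.8)·1.3803) / (4.9) = 1.3457
  z = (11 - (3)·1.7468 - (-2.1)·1.7347) / (7.1) = 1.3243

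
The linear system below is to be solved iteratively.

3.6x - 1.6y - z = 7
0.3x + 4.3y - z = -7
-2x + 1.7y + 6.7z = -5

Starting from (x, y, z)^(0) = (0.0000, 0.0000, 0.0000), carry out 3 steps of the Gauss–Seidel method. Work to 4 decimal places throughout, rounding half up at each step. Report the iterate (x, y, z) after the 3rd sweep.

Iteration 1:
  x = (7 - (-1.6)·0.0000 - (-1)·0.0000) / (3.6) = 1.9444
  y = (-7 - (0.3)·1.9444 - (-1)·0.0000) / (4.3) = -1.7636
  z = (-5 - (-2)·1.9444 - (1.7)·-1.7636) / (6.7) = 0.2816
Iteration 2:
  x = (7 - (-1.6)·-1.7636 - (-1)·0.2816) / (3.6) = 1.2388
  y = (-7 - (0.3)·1.2388 - (-1)·0.2816) / (4.3) = -1.6488
  z = (-5 - (-2)·1.2388 - (1.7)·-1.6488) / (6.7) = 0.0419
Iteration 3:
  x = (7 - (-1.6)·-1.6488 - (-1)·0.0419) / (3.6) = 1.2233
  y = (-7 - (0.3)·1.2233 - (-1)·0.0419) / (4.3) = -1.7035
  z = (-5 - (-2)·1.2233 - (1.7)·-1.7035) / (6.7) = 0.0511

(1.2233, -1.7035, 0.0511)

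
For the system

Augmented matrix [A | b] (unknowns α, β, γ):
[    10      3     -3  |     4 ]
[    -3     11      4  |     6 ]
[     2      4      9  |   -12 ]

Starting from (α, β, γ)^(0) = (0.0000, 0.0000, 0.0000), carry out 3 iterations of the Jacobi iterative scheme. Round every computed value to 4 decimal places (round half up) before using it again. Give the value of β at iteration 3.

1.1062

Iteration 1:
  α = (4 - (3)·0.0000 - (-3)·0.0000) / (10) = 0.4000
  β = (6 - (-3)·0.0000 - (4)·0.0000) / (11) = 0.5455
  γ = (-12 - (2)·0.0000 - (4)·0.0000) / (9) = -1.3333
Iteration 2:
  α = (4 - (3)·0.5455 - (-3)·-1.3333) / (10) = -0.1636
  β = (6 - (-3)·0.4000 - (4)·-1.3333) / (11) = 1.1394
  γ = (-12 - (2)·0.4000 - (4)·0.5455) / (9) = -1.6647
Iteration 3:
  α = (4 - (3)·1.1394 - (-3)·-1.6647) / (10) = -0.4412
  β = (6 - (-3)·-0.1636 - (4)·-1.6647) / (11) = 1.1062
  γ = (-12 - (2)·-0.1636 - (4)·1.1394) / (9) = -1.8034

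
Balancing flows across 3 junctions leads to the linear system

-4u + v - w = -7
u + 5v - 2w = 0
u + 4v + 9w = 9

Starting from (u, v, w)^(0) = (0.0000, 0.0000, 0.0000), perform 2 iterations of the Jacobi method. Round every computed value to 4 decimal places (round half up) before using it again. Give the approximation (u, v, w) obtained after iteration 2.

(1.5000, 0.0500, 0.8056)

Iteration 1:
  u = (-7 - (1)·0.0000 - (-1)·0.0000) / (-4) = 1.7500
  v = (0 - (1)·0.0000 - (-2)·0.0000) / (5) = 0.0000
  w = (9 - (1)·0.0000 - (4)·0.0000) / (9) = 1.0000
Iteration 2:
  u = (-7 - (1)·0.0000 - (-1)·1.0000) / (-4) = 1.5000
  v = (0 - (1)·1.7500 - (-2)·1.0000) / (5) = 0.0500
  w = (9 - (1)·1.7500 - (4)·0.0000) / (9) = 0.8056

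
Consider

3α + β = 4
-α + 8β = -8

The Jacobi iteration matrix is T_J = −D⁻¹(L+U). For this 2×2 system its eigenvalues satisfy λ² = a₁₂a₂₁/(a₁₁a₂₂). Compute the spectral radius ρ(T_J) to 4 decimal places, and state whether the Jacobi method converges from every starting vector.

0.2041

a₁₂a₂₁/(a₁₁a₂₂) = (1)·(-1) / ((3)·(8)) = -0.041667
ρ = √|-0.041667| = √0.041667 = 0.2041
ρ < 1, so Jacobi converges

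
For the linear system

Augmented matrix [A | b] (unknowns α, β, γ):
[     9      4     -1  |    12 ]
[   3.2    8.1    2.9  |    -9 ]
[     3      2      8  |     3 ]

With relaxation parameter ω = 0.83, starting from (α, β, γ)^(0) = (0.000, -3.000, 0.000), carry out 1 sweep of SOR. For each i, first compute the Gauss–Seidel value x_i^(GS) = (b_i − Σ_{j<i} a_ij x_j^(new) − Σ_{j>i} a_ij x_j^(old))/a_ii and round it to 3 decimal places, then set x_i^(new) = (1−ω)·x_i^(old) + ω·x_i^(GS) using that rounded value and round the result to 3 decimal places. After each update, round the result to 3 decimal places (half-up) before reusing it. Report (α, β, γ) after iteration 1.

(2.214, -2.158, 0.070)

Iteration 1:
  α: GS value = (12 - (4)·-3.000 - (-1)·0.000) / (9) = 2.667;  α ← (1−ω)·0.000 + ω·2.667 = 2.214
  β: GS value = (-9 - (3.2)·2.214 - (2.9)·0.000) / (8.1) = -1.986;  β ← (1−ω)·-3.000 + ω·-1.986 = -2.158
  γ: GS value = (3 - (3)·2.214 - (2)·-2.158) / (8) = 0.084;  γ ← (1−ω)·0.000 + ω·0.084 = 0.070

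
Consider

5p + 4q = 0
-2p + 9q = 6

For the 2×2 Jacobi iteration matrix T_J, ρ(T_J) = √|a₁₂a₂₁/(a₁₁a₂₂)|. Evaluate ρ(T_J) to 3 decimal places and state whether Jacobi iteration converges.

0.422

a₁₂a₂₁/(a₁₁a₂₂) = (4)·(-2) / ((5)·(9)) = -0.177778
ρ = √|-0.177778| = √0.177778 = 0.422
ρ < 1, so Jacobi converges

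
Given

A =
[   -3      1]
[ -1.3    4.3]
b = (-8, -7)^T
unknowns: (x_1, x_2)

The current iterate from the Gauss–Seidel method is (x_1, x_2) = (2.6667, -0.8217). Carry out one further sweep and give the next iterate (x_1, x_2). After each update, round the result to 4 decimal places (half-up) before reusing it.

(2.3928, -0.9045)

One sweep:
  x_1 = (-8 - (1)·-0.8217) / (-3) = 2.3928
  x_2 = (-7 - (-1.3)·2.3928) / (4.3) = -0.9045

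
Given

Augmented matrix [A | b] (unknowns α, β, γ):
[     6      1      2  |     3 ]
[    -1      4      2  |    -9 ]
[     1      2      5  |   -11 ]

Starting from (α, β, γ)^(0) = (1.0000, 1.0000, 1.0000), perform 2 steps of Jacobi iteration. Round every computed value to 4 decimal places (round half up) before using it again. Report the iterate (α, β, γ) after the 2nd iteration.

(1.8500, -0.8500, -1.2000)

Iteration 1:
  α = (3 - (1)·1.0000 - (2)·1.0000) / (6) = 0.0000
  β = (-9 - (-1)·1.0000 - (2)·1.0000) / (4) = -2.5000
  γ = (-11 - (1)·1.0000 - (2)·1.0000) / (5) = -2.8000
Iteration 2:
  α = (3 - (1)·-2.5000 - (2)·-2.8000) / (6) = 1.8500
  β = (-9 - (-1)·0.0000 - (2)·-2.8000) / (4) = -0.8500
  γ = (-11 - (1)·0.0000 - (2)·-2.5000) / (5) = -1.2000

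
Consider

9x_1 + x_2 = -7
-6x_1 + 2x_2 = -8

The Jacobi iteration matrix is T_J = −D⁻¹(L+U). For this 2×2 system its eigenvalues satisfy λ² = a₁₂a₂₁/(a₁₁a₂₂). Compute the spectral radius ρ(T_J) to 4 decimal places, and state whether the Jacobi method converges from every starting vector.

0.5774

a₁₂a₂₁/(a₁₁a₂₂) = (1)·(-6) / ((9)·(2)) = -0.333333
ρ = √|-0.333333| = √0.333333 = 0.5774
ρ < 1, so Jacobi converges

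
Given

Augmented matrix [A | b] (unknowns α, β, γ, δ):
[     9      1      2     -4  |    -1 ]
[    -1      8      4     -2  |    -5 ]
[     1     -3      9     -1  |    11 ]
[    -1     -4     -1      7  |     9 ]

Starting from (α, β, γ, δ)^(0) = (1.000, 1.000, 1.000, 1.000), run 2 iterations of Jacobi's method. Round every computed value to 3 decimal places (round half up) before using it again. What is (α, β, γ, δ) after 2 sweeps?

(0.579, -0.867, 1.210, 1.079)

Iteration 1:
  α = (-1 - (1)·1.000 - (2)·1.000 - (-4)·1.000) / (9) = 0.000
  β = (-5 - (-1)·1.000 - (4)·1.000 - (-2)·1.000) / (8) = -0.750
  γ = (11 - (1)·1.000 - (-3)·1.000 - (-1)·1.000) / (9) = 1.556
  δ = (9 - (-1)·1.000 - (-4)·1.000 - (-1)·1.000) / (7) = 2.143
Iteration 2:
  α = (-1 - (1)·-0.750 - (2)·1.556 - (-4)·2.143) / (9) = 0.579
  β = (-5 - (-1)·0.000 - (4)·1.556 - (-2)·2.143) / (8) = -0.867
  γ = (11 - (1)·0.000 - (-3)·-0.750 - (-1)·2.143) / (9) = 1.210
  δ = (9 - (-1)·0.000 - (-4)·-0.750 - (-1)·1.556) / (7) = 1.079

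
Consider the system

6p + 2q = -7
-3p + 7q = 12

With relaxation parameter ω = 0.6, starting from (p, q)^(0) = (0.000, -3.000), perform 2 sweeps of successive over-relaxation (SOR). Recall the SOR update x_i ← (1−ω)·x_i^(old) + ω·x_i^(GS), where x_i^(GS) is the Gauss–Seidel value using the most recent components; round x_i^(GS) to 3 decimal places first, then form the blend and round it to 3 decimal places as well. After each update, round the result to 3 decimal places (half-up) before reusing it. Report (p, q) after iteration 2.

(-0.701, 0.770)

Iteration 1:
  p: GS value = (-7 - (2)·-3.000) / (6) = -0.167;  p ← (1−ω)·0.000 + ω·-0.167 = -0.100
  q: GS value = (12 - (-3)·-0.100) / (7) = 1.671;  q ← (1−ω)·-3.000 + ω·1.671 = -0.197
Iteration 2:
  p: GS value = (-7 - (2)·-0.197) / (6) = -1.101;  p ← (1−ω)·-0.100 + ω·-1.101 = -0.701
  q: GS value = (12 - (-3)·-0.701) / (7) = 1.414;  q ← (1−ω)·-0.197 + ω·1.414 = 0.770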